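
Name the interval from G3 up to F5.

minor fourteenth

G to F spans seven letter names (G-A-B-C-D-E-F), plus an octave, so the interval is some kind of fourteenth.
A major fourteenth would be 23 semitones, but G3 to F5 is 22 — one semitone narrower, making it a minor fourteenth.
(Equivalently, a compound minor seventh: a minor seventh plus an octave.)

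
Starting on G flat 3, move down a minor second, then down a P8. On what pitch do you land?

F 2

Down a minor second from Gb3: F3 (1 semitone down).
Down a perfect octave from F3: F2 (12 semitones down).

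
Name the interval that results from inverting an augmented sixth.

diminished 3rd

The rule of nine gives the new number: 9 − 6 = 3, so a sixth becomes a third.
Quality inverts too: augmented becomes diminished. That makes the inversion a diminished third.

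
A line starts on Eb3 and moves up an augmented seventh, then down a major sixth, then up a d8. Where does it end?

An augmented seventh up from Eb3 is D#4.
D#4 down a major sixth → F#3 (9 semitones).
Up a diminished octave from F#3: F4 (11 semitones up).

F4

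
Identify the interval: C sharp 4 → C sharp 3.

P8

Descending from C#4 to C#3 is the same interval as ascending C#3 to C#4.
C to C is the same letter name, plus an octave — that makes it an octave of some quality.
C#3 to C#4 is 12 semitones, matching the perfect octave exactly, so the quality is perfect.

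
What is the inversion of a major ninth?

m7

First reduce the compound major ninth to its simple form, a major second.
Interval numbers invert to sum to nine: 2 + 7 = 9, so a second inverts to a seventh.
The quality also flips — major becomes minor — giving a minor seventh.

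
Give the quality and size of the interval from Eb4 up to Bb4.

perfect fifth

E to B spans five letter names (E-F-G-A-B) — that makes it a fifth of some quality.
Eb4 to Bb4 is 7 semitones, matching the perfect fifth exactly, so the quality is perfect.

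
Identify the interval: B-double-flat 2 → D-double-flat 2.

Descending from Bbb2 to Dbb2 is the same interval as ascending Dbb2 to Bbb2.
D to B spans six letter names (D-E-F-G-A-B) — that makes it a sixth of some quality.
Counting semitones, Dbb2→Bbb2 is 9, which is the major sixth.

major 6th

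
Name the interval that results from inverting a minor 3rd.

Inverted interval numbers add to nine, so a third pairs with a sixth (3 + 6 = 9).
The quality also flips — minor becomes major — giving a major sixth.

major 6th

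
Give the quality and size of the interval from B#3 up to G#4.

B to G spans six letter names (B-C-D-E-F-G) — that makes it a sixth of some quality.
A major sixth would be 9 semitones, but B#3 to G#4 is 8 — one semitone narrower, making it a minor sixth.

m6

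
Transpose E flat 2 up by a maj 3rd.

The third takes the letter from E up to G.
A major third is 4 semitones; 4 semitones up from Eb2 gives G2.

G 2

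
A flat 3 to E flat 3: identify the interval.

Descending from Ab3 to Eb3 is the same interval as ascending Eb3 to Ab3.
E to A spans four letter names (E-F-G-A), so the interval is some kind of fourth.
Counting semitones, Eb3→Ab3 is 5, which is the perfect fourth.

perfect 4th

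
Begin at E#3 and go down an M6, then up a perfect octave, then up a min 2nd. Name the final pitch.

A3

E#3 down a major sixth → G#2 (9 semitones).
G#2 up a perfect octave → G#3 (12 semitones).
Up a minor second from G#3: A3 (1 semitone up).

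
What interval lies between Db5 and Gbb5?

d4

D to G spans four letter names (D-E-F-G), so the interval is some kind of fourth.
Db5 to Gbb5 spans 4 semitones — one semitone narrower than the perfect fourth (5) — giving a diminished fourth.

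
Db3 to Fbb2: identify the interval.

augmented 6th

Descending from Db3 to Fbb2 is the same interval as ascending Fbb2 to Db3.
F to D spans six letter names (F-G-A-B-C-D), so the interval is some kind of sixth.
A major sixth would be 9 semitones; Fbb2 to Db3 is 10, one semitone wider, so the interval is augmented.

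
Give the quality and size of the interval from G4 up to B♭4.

G to B spans three letter names (G-A-B) — that makes it a third of some quality.
At 3 semitones, G4→Bb4 falls one short of a major third: minor.

minor 3rd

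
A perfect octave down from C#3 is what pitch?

C#2

An octave keeps the letter name C, an octave down from C.
A perfect octave is 12 semitones; 12 semitones down from C#3 gives C#2.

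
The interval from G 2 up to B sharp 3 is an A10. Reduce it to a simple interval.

A3

Take out an octave (7 from the number): 10 − 7 = 3.
That makes an augmented tenth a compound augmented third — an octave plus an augmented third.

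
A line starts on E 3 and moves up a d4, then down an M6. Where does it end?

A diminished fourth up from E3 is Ab3.
Down a major sixth from Ab3: Cb3 (9 semitones down).

C flat 3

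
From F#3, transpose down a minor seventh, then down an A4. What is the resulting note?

D2

Down a minor seventh from F#3: G#2 (10 semitones down).
An augmented fourth down from G#2 is D2.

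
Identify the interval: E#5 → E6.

diminished octave

E to E is the same letter name, plus an octave — that makes it an octave of some quality.
A perfect octave would be 12 semitones; E#5 to E6 is 11, one semitone narrower, so the interval is diminished.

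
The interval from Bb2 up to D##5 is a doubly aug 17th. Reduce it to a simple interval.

Subtracting seven from the interval number removes an octave: 17 − 14 = 3.
So a doubly augmented seventeenth is 2 octaves plus a doubly augmented third. The quality is unchanged.

AA3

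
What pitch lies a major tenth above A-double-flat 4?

Three letters up from A (plus an octave) reaches C.
A major tenth is 16 semitones; 16 semitones up from Abb4 gives Cb6.

C-flat 6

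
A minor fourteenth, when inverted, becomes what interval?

M2

First reduce the compound minor fourteenth to its simple form, a minor seventh.
The rule of nine gives the new number: 9 − 7 = 2, so a seventh becomes a second.
And minor becomes major under inversion, so we get a major second.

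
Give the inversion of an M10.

First reduce the compound major tenth to its simple form, a major third.
Interval numbers invert to sum to nine: 3 + 6 = 9, so a third inverts to a sixth.
And major becomes minor under inversion, so we get a minor sixth.

m6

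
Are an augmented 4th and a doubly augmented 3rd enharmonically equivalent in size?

Yes

An augmented fourth spans 6 semitones, and a doubly augmented third also spans 6 semitones — they're enharmonic.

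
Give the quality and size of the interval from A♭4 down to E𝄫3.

Descending from Ab4 to Ebb3 is the same interval as ascending Ebb3 to Ab4.
E to A spans four letter names (E-F-G-A), plus an octave: an eleventh.
A perfect eleventh would be 17 semitones; Ebb3 to Ab4 is 18, one semitone wider, so the interval is augmented.
(Equivalently, a compound augmented fourth: an augmented fourth plus an octave.)

augmented eleventh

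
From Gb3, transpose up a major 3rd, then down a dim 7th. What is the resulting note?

Up a major third from Gb3: Bb3 (4 semitones up).
Bb3 down a diminished seventh → C#3 (9 semitones).

C#3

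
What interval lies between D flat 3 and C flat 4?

m7

D to C spans seven letter names (D-E-F-G-A-B-C) — that makes it a seventh of some quality.
At 10 semitones, Db3→Cb4 falls one short of a major seventh: minor.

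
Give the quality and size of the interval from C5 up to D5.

M2

C to D spans two letter names (C-D) — that makes it a second of some quality.
Counting semitones, C5→D5 is 2, which is the major second.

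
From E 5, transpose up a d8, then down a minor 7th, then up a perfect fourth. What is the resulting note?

B flat 5

A diminished octave up from E5 is Eb6.
Down a minor seventh from Eb6: F5 (10 semitones down).
Up a perfect fourth from F5: Bb5 (5 semitones up).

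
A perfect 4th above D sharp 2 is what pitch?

Counting four letter names up from D lands on G.
Moving 5 semitones up from D#2 (the size of a perfect fourth) reaches G#2.

G sharp 2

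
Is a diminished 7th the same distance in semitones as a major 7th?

No

A diminished seventh is 9 semitones but a major seventh is 11 semitones — different sizes.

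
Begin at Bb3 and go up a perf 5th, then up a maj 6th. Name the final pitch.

D5

Up a perfect fifth from Bb3: F4 (7 semitones up).
A major sixth up from F4 is D5.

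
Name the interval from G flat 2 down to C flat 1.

Descending from Gb2 to Cb1 is the same interval as ascending Cb1 to Gb2.
C to G spans five letter names (C-D-E-F-G), plus an octave, so the interval is some kind of twelfth.
Cb1 to Gb2 is 19 semitones, matching the perfect twelfth exactly, so the quality is perfect.
(Equivalently, a compound perfect fifth: a perfect fifth plus an octave.)

perfect 12th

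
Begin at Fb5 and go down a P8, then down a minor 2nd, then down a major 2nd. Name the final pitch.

Down a perfect octave from Fb5: Fb4 (12 semitones down).
Down a minor second from Fb4: Eb4 (1 semitone down).
A major second down from Eb4 is Db4.

Db4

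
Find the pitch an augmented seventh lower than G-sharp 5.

Counting seven letter names down from G lands on A.
An augmented seventh spans 12 semitones, so from G#5 the target pitch is Ab4.

A-flat 4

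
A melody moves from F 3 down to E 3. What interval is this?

minor second

Descending from F3 to E3 is the same interval as ascending E3 to F3.
E to F spans two letter names (E-F) — that makes it a second of some quality.
E3 to F3 is 1 semitone, a half step short of the major second (2), so this is minor.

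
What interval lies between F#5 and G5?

minor 2nd

F to G spans two letter names (F-G), so the interval is some kind of second.
At 1 semitone, F#5→G5 falls one short of a major second: minor.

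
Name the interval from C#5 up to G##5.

augmented fifth

C to G spans five letter names (C-D-E-F-G), so the interval is some kind of fifth.
A perfect fifth would be 7 semitones; C#5 to G##5 is 8, one semitone wider, so the interval is augmented.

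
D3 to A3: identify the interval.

P5

D to A spans five letter names (D-E-F-G-A): a fifth.
The perfect fifth spans 7 semitones, and D3 to A3 is exactly 7 semitones — so this is a perfect fifth.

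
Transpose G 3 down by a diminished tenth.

The tenth's letter: G down three letter names plus an octave → E.
A diminished tenth is 14 semitones; 14 semitones down from G3 gives E#2.

E-sharp 2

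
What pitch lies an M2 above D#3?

E#3

Two letter names up from D: E.
Moving 2 semitones up from D#3 (the size of a major second) reaches E#3.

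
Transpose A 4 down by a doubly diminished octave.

A double-sharp 3

For an octave the letter name doesn't change: still A, an octave down.
A doubly diminished octave spans 10 semitones, so from A4 the target pitch is A##3.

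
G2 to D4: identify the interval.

G to D spans five letter names (G-A-B-C-D), plus an octave: a twelfth.
Counting semitones, G2→D4 is 19, which is the perfect twelfth.
(Equivalently, a compound perfect fifth: a perfect fifth plus an octave.)

perfect twelfth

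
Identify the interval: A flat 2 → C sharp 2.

Descending from Ab2 to C#2 is the same interval as ascending C#2 to Ab2.
C to A spans six letter names (C-D-E-F-G-A), so the interval is some kind of sixth.
A major sixth would be 9 semitones; C#2 to Ab2 is 7, two semitones narrower, so the interval is diminished.

diminished sixth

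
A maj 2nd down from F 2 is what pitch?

The second takes the letter from F down to E.
A major second is 2 semitones; 2 semitones down from F2 gives Eb2.

E-flat 2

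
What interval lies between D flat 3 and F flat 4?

m10

D to F spans three letter names (D-E-F), plus an octave — that makes it a tenth of some quality.
Db3 to Fb4 is 15 semitones, a half step short of the major tenth (16), so this is minor.
(Equivalently, a compound minor third: a minor third plus an octave.)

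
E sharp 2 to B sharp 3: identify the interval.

perfect 12th

E to B spans five letter names (E-F-G-A-B), plus an octave: a twelfth.
Counting semitones, E#2→B#3 is 19, which is the perfect twelfth.
(Equivalently, a compound perfect fifth: a perfect fifth plus an octave.)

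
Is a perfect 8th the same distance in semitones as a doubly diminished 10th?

A perfect octave is 12 semitones but a doubly diminished tenth is 13 semitones — different sizes.

No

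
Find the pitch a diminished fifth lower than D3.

G#2

The fifth takes the letter from D down to G.
A diminished fifth is 6 semitones; 6 semitones down from D3 gives G#2.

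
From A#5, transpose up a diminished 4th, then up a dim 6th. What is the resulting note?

Bbb6

A#5 up a diminished fourth → D6 (4 semitones).
A diminished sixth up from D6 is Bbb6.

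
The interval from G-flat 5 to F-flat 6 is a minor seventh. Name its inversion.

Inverted interval numbers add to nine, so a seventh pairs with a second (7 + 2 = 9).
Quality inverts too: minor becomes major. That makes the inversion a major second.

major 2nd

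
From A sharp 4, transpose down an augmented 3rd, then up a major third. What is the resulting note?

A#4 down an augmented third → F4 (5 semitones).
F4 up a major third → A4 (4 semitones).

A 4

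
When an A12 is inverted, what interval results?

diminished fourth

First reduce the compound augmented twelfth to its simple form, an augmented fifth.
The rule of nine gives the new number: 9 − 5 = 4, so a fifth becomes a fourth.
Quality inverts too: augmented becomes diminished. That makes the inversion a diminished fourth.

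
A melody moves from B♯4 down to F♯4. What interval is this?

augmented 4th

Descending from B#4 to F#4 is the same interval as ascending F#4 to B#4.
F to B spans four letter names (F-G-A-B), so the interval is some kind of fourth.
The perfect fourth is 5 semitones; here we have 6, one semitone wider: augmented.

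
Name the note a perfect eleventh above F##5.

B#6

Four letters up from F (plus an octave) reaches B.
A perfect eleventh spans 17 semitones, so from F##5 the target pitch is B#6.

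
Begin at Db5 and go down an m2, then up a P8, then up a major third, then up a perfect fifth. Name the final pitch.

B6

A minor second down from Db5 is C5.
A perfect octave up from C5 is C6.
Up a major third from C6: E6 (4 semitones up).
E6 up a perfect fifth → B6 (7 semitones).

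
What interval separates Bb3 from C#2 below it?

Descending from Bb3 to C#2 is the same interval as ascending C#2 to Bb3.
C to B spans seven letter names (C-D-E-F-G-A-B), plus an octave, so the interval is some kind of fourteenth.
C#2 to Bb3 spans 21 semitones — two semitones narrower than the major fourteenth (23) — giving a diminished fourteenth.
(Equivalently, a compound diminished seventh: a diminished seventh plus an octave.)

diminished 14th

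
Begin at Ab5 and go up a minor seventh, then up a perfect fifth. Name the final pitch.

Db7

A minor seventh up from Ab5 is Gb6.
A perfect fifth up from Gb6 is Db7.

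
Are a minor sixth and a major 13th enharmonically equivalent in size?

No

A minor sixth spans 8 semitones; a major thirteenth spans 21 semitones. They differ by 13.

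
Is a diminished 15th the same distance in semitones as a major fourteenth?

Yes

Both span 23 semitones: a diminished fifteenth and a major fourteenth are the same chromatic distance.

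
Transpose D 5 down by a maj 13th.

F 3

Six letters down from D (plus an octave) reaches F.
Moving 21 semitones down from D5 (the size of a major thirteenth) reaches F3.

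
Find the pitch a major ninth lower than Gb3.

The ninth's letter: G down two letter names plus an octave → F.
A major ninth spans 14 semitones, so from Gb3 the target pitch is Fb2.

Fb2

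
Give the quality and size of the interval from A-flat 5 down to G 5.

Descending from Ab5 to G5 is the same interval as ascending G5 to Ab5.
G to A spans two letter names (G-A), so the interval is some kind of second.
A major second would be 2 semitones, but G5 to Ab5 is 1 — one semitone narrower, making it a minor second.

m2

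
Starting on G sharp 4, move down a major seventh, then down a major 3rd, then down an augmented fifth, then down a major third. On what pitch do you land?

G double-flat 2

G#4 down a major seventh → A3 (11 semitones).
A major third down from A3 is F3.
An augmented fifth down from F3 is Bbb2.
Bbb2 down a major third → Gbb2 (4 semitones).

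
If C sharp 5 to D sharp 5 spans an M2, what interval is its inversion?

The rule of nine gives the new number: 9 − 2 = 7, so a second becomes a seventh.
And major becomes minor under inversion, so we get a minor seventh.

m7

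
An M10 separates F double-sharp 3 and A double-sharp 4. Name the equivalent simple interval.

M3

Subtracting seven from the interval number removes an octave: 10 − 7 = 3.
So a major tenth is an octave plus a major third. The quality is unchanged.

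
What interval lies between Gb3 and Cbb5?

G to C spans four letter names (G-A-B-C), plus an octave — that makes it an eleventh of some quality.
A perfect eleventh would be 17 semitones; Gb3 to Cbb5 is 16, one semitone narrower, so the interval is diminished.
(Equivalently, a compound diminished fourth: a diminished fourth plus an octave.)

d11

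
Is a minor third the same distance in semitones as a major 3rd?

A minor third spans 3 semitones; a major third spans 4 semitones. They differ by 1.

No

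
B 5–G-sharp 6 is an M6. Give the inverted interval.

Interval numbers invert to sum to nine: 6 + 3 = 9, so a sixth inverts to a third.
Quality inverts too: major becomes minor. That makes the inversion a minor third.

minor third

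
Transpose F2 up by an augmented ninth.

Counting two letter names plus an octave up from F lands on G.
An augmented ninth spans 15 semitones, so from F2 the target pitch is G#3.

G#3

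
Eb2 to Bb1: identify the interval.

perfect fourth

Descending from Eb2 to Bb1 is the same interval as ascending Bb1 to Eb2.
B to E spans four letter names (B-C-D-E): a fourth.
The perfect fourth spans 5 semitones, and Bb1 to Eb2 is exactly 5 semitones — so this is a perfect fourth.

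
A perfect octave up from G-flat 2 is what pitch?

The letter stays G (same as the start), shifted an octave up.
Moving 12 semitones up from Gb2 (the size of a perfect octave) reaches Gb3.

G-flat 3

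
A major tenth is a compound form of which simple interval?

major 3rd

Take out an octave (7 from the number): 10 − 7 = 3.
That makes a major tenth a compound major third — an octave plus a major third.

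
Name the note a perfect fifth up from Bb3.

Counting five letter names up from B lands on F.
Moving 7 semitones up from Bb3 (the size of a perfect fifth) reaches F4.

F4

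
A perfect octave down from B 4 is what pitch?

B 3

For an octave the letter name doesn't change: still B, an octave down.
Moving 12 semitones down from B4 (the size of a perfect octave) reaches B3.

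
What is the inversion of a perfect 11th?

P5

First reduce the compound perfect eleventh to its simple form, a perfect fourth.
The rule of nine gives the new number: 9 − 4 = 5, so a fourth becomes a fifth.
The quality also flips — perfect stays perfect — giving a perfect fifth.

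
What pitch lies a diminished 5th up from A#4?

E5

Five letter names up from A: E.
Moving 6 semitones up from A#4 (the size of a diminished fifth) reaches E5.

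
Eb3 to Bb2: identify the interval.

Descending from Eb3 to Bb2 is the same interval as ascending Bb2 to Eb3.
B to E spans four letter names (B-C-D-E) — that makes it a fourth of some quality.
Counting semitones, Bb2→Eb3 is 5, which is the perfect fourth.

perfect fourth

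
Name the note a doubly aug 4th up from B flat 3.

E sharp 4

The fourth takes the letter from B up to E.
A doubly augmented fourth spans 7 semitones, so from Bb3 the target pitch is E#4.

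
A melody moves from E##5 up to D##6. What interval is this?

E to D spans seven letter names (E-F-G-A-B-C-D), so the interval is some kind of seventh.
A major seventh would be 11 semitones, but E##5 to D##6 is 10 — one semitone narrower, making it a minor seventh.

minor seventh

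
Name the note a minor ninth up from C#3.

D4

Counting two letter names plus an octave up from C lands on D.
Moving 13 semitones up from C#3 (the size of a minor ninth) reaches D4.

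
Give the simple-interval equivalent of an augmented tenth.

augmented 3rd

Subtracting seven from the interval number removes an octave: 10 − 7 = 3.
Quality carries through unchanged, so the simple form is an augmented third.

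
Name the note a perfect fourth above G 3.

C 4

Four letter names up from G: C.
Moving 5 semitones up from G3 (the size of a perfect fourth) reaches C4.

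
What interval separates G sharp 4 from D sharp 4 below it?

P4

Descending from G#4 to D#4 is the same interval as ascending D#4 to G#4.
D to G spans four letter names (D-E-F-G): a fourth.
D#4 to G#4 is 5 semitones, matching the perfect fourth exactly, so the quality is perfect.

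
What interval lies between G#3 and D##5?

augmented twelfth

G to D spans five letter names (G-A-B-C-D), plus an octave — that makes it a twelfth of some quality.
A perfect twelfth would be 19 semitones; G#3 to D##5 is 20, one semitone wider, so the interval is augmented.
(Equivalently, a compound augmented fifth: an augmented fifth plus an octave.)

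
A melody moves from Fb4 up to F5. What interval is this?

F to F is the same letter name, plus an octave, so the interval is some kind of octave.
Fb4 to F5 spans 13 semitones — one semitone wider than the perfect octave (12) — giving an augmented octave.

augmented octave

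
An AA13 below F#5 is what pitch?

Abb3

Counting six letter names plus an octave down from F lands on A.
A doubly augmented thirteenth is 23 semitones; 23 semitones down from F#5 gives Abb3.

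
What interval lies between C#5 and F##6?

augmented eleventh

C to F spans four letter names (C-D-E-F), plus an octave — that makes it an eleventh of some quality.
C#5 to F##6 spans 18 semitones — one semitone wider than the perfect eleventh (17) — giving an augmented eleventh.
(Equivalently, a compound augmented fourth: an augmented fourth plus an octave.)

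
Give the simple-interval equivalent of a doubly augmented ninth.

Take out an octave (7 from the number): 9 − 7 = 2.
That makes a doubly augmented ninth a compound doubly augmented second — an octave plus a doubly augmented second.

AA2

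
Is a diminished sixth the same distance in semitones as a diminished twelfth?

No

7 semitones (diminished sixth) vs 18 semitones (diminished twelfth): not equal.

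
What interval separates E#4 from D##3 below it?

Descending from E#4 to D##3 is the same interval as ascending D##3 to E#4.
D to E spans two letter names (D-E), plus an octave — that makes it a ninth of some quality.
At 13 semitones, D##3→E#4 falls one short of a major ninth: minor.
(Equivalently, a compound minor second: a minor second plus an octave.)

minor ninth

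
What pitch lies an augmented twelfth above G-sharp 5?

Counting five letter names plus an octave up from G lands on D.
Moving 20 semitones up from G#5 (the size of an augmented twelfth) reaches D##7.

D-double-sharp 7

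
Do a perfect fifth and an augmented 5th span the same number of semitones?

No

7 semitones (perfect fifth) vs 8 semitones (augmented fifth): not equal.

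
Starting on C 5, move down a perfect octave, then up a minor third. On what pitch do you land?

C5 down a perfect octave → C4 (12 semitones).
C4 up a minor third → Eb4 (3 semitones).

E flat 4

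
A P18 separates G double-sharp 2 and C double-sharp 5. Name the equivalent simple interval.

Take out 2 octaves (14 from the number): 18 − 14 = 4.
Quality carries through unchanged, so the simple form is a perfect fourth.

perfect 4th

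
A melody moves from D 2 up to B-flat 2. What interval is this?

minor sixth

D to B spans six letter names (D-E-F-G-A-B): a sixth.
A major sixth would be 9 semitones, but D2 to Bb2 is 8 — one semitone narrower, making it a minor sixth.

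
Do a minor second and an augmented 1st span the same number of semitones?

Both span 1 semitone: a minor second and an augmented unison are the same chromatic distance.

Yes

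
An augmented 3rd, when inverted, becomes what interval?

d6

Inverted interval numbers add to nine, so a third pairs with a sixth (3 + 6 = 9).
The quality also flips — augmented becomes diminished — giving a diminished sixth.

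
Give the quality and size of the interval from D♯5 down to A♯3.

perfect eleventh

Descending from D#5 to A#3 is the same interval as ascending A#3 to D#5.
A to D spans four letter names (A-B-C-D), plus an octave, so the interval is some kind of eleventh.
A#3 to D#5 is 17 semitones, matching the perfect eleventh exactly, so the quality is perfect.
(Equivalently, a compound perfect fourth: a perfect fourth plus an octave.)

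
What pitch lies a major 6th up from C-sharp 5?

A-sharp 5

The sixth takes the letter from C up to A.
Moving 9 semitones up from C#5 (the size of a major sixth) reaches A#5.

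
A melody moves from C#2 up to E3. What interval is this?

minor 10th

C to E spans three letter names (C-D-E), plus an octave — that makes it a tenth of some quality.
At 15 semitones, C#2→E3 falls one short of a major tenth: minor.
(Equivalently, a compound minor third: a minor third plus an octave.)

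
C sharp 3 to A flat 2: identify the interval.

A3

Descending from C#3 to Ab2 is the same interval as ascending Ab2 to C#3.
A to C spans three letter names (A-B-C): a third.
The major third is 4 semitones; here we have 5, one semitone wider: augmented.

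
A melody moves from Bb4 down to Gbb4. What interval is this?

Descending from Bb4 to Gbb4 is the same interval as ascending Gbb4 to Bb4.
G to B spans three letter names (G-A-B) — that makes it a third of some quality.
Gbb4 to Bb4 spans 5 semitones — one semitone wider than the major third (4) — giving an augmented third.

A3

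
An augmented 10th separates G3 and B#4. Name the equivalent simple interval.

augmented 3rd

Subtracting seven from the interval number removes an octave: 10 − 7 = 3.
Quality carries through unchanged, so the simple form is an augmented third.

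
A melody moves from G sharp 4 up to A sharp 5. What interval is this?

major ninth

G to A spans two letter names (G-A), plus an octave — that makes it a ninth of some quality.
Counting semitones, G#4→A#5 is 14, which is the major ninth.
(Equivalently, a compound major second: a major second plus an octave.)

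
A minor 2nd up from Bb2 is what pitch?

Cb3

Two letter names up from B: C.
A minor second is 1 semitone; 1 semitone up from Bb2 gives Cb3.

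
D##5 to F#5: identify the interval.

d3

D to F spans three letter names (D-E-F), so the interval is some kind of third.
The major third is 4 semitones; here we have 2, two semitones narrower: diminished.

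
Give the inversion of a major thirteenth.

m3

First reduce the compound major thirteenth to its simple form, a major sixth.
The rule of nine gives the new number: 9 − 6 = 3, so a sixth becomes a third.
And major becomes minor under inversion, so we get a minor third.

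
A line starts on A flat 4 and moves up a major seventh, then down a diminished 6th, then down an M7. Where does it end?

C sharp 4

Ab4 up a major seventh → G5 (11 semitones).
G5 down a diminished sixth → B#4 (7 semitones).
B#4 down a major seventh → C#4 (11 semitones).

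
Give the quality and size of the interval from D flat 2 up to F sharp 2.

D to F spans three letter names (D-E-F): a third.
The major third is 4 semitones; here we have 5, one semitone wider: augmented.

augmented third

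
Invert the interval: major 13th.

minor 3rd

First reduce the compound major thirteenth to its simple form, a major sixth.
Interval numbers invert to sum to nine: 6 + 3 = 9, so a sixth inverts to a third.
The quality also flips — major becomes minor — giving a minor third.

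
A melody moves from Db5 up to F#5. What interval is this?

A3

D to F spans three letter names (D-E-F): a third.
A major third would be 4 semitones; Db5 to F#5 is 5, one semitone wider, so the interval is augmented.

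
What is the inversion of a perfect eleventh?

First reduce the compound perfect eleventh to its simple form, a perfect fourth.
Interval numbers invert to sum to nine: 4 + 5 = 9, so a fourth inverts to a fifth.
The quality also flips — perfect stays perfect — giving a perfect fifth.

perfect fifth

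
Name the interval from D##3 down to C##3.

Descending from D##3 to C##3 is the same interval as ascending C##3 to D##3.
C to D spans two letter names (C-D), so the interval is some kind of second.
The major second spans 2 semitones, and C##3 to D##3 is exactly 2 semitones — so this is a major second.

major second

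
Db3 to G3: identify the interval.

augmented fourth

D to G spans four letter names (D-E-F-G): a fourth.
A perfect fourth would be 5 semitones; Db3 to G3 is 6, one semitone wider, so the interval is augmented.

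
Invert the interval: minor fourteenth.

First reduce the compound minor fourteenth to its simple form, a minor seventh.
Inverted interval numbers add to nine, so a seventh pairs with a second (7 + 2 = 9).
The quality also flips — minor becomes major — giving a major second.

major 2nd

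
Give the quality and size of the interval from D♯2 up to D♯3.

D to D is the same letter name, plus an octave, so the interval is some kind of octave.
D#2 to D#3 is 12 semitones, matching the perfect octave exactly, so the quality is perfect.

perfect octave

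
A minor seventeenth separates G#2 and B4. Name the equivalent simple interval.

m3

Subtracting seven from the interval number removes an octave: 17 − 14 = 3.
So a minor seventeenth is 2 octaves plus a minor third. The quality is unchanged.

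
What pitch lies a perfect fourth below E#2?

B#1

Four letter names down from E: B.
A perfect fourth spans 5 semitones, so from E#2 the target pitch is B#1.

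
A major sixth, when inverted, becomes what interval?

m3

Interval numbers invert to sum to nine: 6 + 3 = 9, so a sixth inverts to a third.
The quality also flips — major becomes minor — giving a minor third.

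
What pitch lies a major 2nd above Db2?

Eb2

Two letter names up from D: E.
A major second is 2 semitones; 2 semitones up from Db2 gives Eb2.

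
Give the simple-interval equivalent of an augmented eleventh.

augmented 4th

Each octave removed subtracts seven from the number: 11 − 7 = 4.
So an augmented eleventh is an octave plus an augmented fourth. The quality is unchanged.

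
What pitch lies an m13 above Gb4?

Ebb6

Six letters up from G (plus an octave) reaches E.
A minor thirteenth spans 20 semitones, so from Gb4 the target pitch is Ebb6.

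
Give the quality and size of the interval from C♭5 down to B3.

Descending from Cb5 to B3 is the same interval as ascending B3 to Cb5.
B to C spans two letter names (B-C), plus an octave — that makes it a ninth of some quality.
A major ninth would be 14 semitones; B3 to Cb5 is 12, two semitones narrower, so the interval is diminished.

diminished ninth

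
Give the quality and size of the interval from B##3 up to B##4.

perfect 8th

B to B is the same letter name, plus an octave — that makes it an octave of some quality.
Counting semitones, B##3→B##4 is 12, which is the perfect octave.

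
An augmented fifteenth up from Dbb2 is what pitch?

Db4

The letter stays D (same as the start), shifted two octaves up.
An augmented fifteenth is 25 semitones; 25 semitones up from Dbb2 gives Db4.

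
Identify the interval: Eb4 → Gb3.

major 6th

Descending from Eb4 to Gb3 is the same interval as ascending Gb3 to Eb4.
G to E spans six letter names (G-A-B-C-D-E): a sixth.
The major sixth spans 9 semitones, and Gb3 to Eb4 is exactly 9 semitones — so this is a major sixth.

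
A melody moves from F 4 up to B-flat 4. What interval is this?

F to B spans four letter names (F-G-A-B): a fourth.
The perfect fourth spans 5 semitones, and F4 to Bb4 is exactly 5 semitones — so this is a perfect fourth.

perfect 4th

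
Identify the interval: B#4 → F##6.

P12

B to F spans five letter names (B-C-D-E-F), plus an octave: a twelfth.
The perfect twelfth spans 19 semitones, and B#4 to F##6 is exactly 19 semitones — so this is a perfect twelfth.
(Equivalently, a compound perfect fifth: a perfect fifth plus an octave.)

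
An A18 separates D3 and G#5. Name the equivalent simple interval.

Each octave removed subtracts seven from the number: 18 − 14 = 4.
Quality carries through unchanged, so the simple form is an augmented fourth.

A4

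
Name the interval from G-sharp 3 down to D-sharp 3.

Descending from G#3 to D#3 is the same interval as ascending D#3 to G#3.
D to G spans four letter names (D-E-F-G) — that makes it a fourth of some quality.
Counting semitones, D#3→G#3 is 5, which is the perfect fourth.

perfect fourth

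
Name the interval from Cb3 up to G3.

C to G spans five letter names (C-D-E-F-G), so the interval is some kind of fifth.
A perfect fifth would be 7 semitones; Cb3 to G3 is 8, one semitone wider, so the interval is augmented.

augmented 5th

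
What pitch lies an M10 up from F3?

Three letters up from F (plus an octave) reaches A.
A major tenth spans 16 semitones, so from F3 the target pitch is A4.

A4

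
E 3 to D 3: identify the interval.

major 2nd

Descending from E3 to D3 is the same interval as ascending D3 to E3.
D to E spans two letter names (D-E) — that makes it a second of some quality.
D3 to E3 is 2 semitones, matching the major second exactly, so the quality is major.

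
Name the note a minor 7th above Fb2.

Ebb3

Seven letter names up from F: E.
A minor seventh is 10 semitones; 10 semitones up from Fb2 gives Ebb3.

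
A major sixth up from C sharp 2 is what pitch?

Six letter names up from C: A.
A major sixth is 9 semitones; 9 semitones up from C#2 gives A#2.

A sharp 2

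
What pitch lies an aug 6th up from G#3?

E##4

Six letter names up from G: E.
An augmented sixth is 10 semitones; 10 semitones up from G#3 gives E##4.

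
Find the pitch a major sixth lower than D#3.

F#2

Counting six letter names down from D lands on F.
Moving 9 semitones down from D#3 (the size of a major sixth) reaches F#2.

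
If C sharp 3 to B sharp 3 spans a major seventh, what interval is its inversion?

m2

Inverted interval numbers add to nine, so a seventh pairs with a second (7 + 2 = 9).
The quality also flips — major becomes minor — giving a minor second.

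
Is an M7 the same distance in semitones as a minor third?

No

11 semitones (major seventh) vs 3 semitones (minor third): not equal.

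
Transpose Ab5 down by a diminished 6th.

C#5

The sixth takes the letter from A down to C.
A diminished sixth is 7 semitones; 7 semitones down from Ab5 gives C#5.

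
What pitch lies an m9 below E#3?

The ninth's letter: E down two letter names plus an octave → D.
A minor ninth is 13 semitones; 13 semitones down from E#3 gives D##2.

D##2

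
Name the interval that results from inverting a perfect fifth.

perfect fourth

Inverted interval numbers add to nine, so a fifth pairs with a fourth (5 + 4 = 9).
Quality inverts too: perfect stays perfect. That makes the inversion a perfect fourth.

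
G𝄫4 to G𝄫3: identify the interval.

perfect 8th

Descending from Gbb4 to Gbb3 is the same interval as ascending Gbb3 to Gbb4.
G to G is the same letter name, plus an octave — that makes it an octave of some quality.
Counting semitones, Gbb3→Gbb4 is 12, which is the perfect octave.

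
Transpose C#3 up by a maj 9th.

D#4

Two letters up from C (plus an octave) reaches D.
A major ninth is 14 semitones; 14 semitones up from C#3 gives D#4.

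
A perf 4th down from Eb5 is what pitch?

Bb4

Four letter names down from E: B.
Moving 5 semitones down from Eb5 (the size of a perfect fourth) reaches Bb4.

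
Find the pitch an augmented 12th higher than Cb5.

G6

Counting five letter names plus an octave up from C lands on G.
Moving 20 semitones up from Cb5 (the size of an augmented twelfth) reaches G6.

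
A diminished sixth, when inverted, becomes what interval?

augmented third

Inverted interval numbers add to nine, so a sixth pairs with a third (6 + 3 = 9).
Quality inverts too: diminished becomes augmented. That makes the inversion an augmented third.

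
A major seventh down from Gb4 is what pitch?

Seven letter names down from G: A.
A major seventh is 11 semitones; 11 semitones down from Gb4 gives Abb3.

Abb3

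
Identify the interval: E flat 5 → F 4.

minor seventh

Descending from Eb5 to F4 is the same interval as ascending F4 to Eb5.
F to E spans seven letter names (F-G-A-B-C-D-E) — that makes it a seventh of some quality.
At 10 semitones, F4→Eb5 falls one short of a major seventh: minor.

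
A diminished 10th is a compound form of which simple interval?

d3

Subtracting seven from the interval number removes an octave: 10 − 7 = 3.
So a diminished tenth is an octave plus a diminished third. The quality is unchanged.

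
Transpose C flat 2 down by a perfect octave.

C flat 1

An octave keeps the letter name C, an octave down from C.
Moving 12 semitones down from Cb2 (the size of a perfect octave) reaches Cb1.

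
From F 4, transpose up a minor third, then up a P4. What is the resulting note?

Up a minor third from F4: Ab4 (3 semitones up).
Up a perfect fourth from Ab4: Db5 (5 semitones up).

D flat 5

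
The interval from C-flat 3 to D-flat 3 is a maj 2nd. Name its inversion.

minor 7th

Interval numbers invert to sum to nine: 2 + 7 = 9, so a second inverts to a seventh.
And major becomes minor under inversion, so we get a minor seventh.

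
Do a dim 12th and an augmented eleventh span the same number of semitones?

Yes

Both span 18 semitones: a diminished twelfth and an augmented eleventh are the same chromatic distance.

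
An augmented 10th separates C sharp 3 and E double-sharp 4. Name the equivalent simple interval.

Subtracting seven from the interval number removes an octave: 10 − 7 = 3.
So an augmented tenth is an octave plus an augmented third. The quality is unchanged.

A3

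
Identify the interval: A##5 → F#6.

A to F spans six letter names (A-B-C-D-E-F) — that makes it a sixth of some quality.
The major sixth is 9 semitones; here we have 7, two semitones narrower: diminished.

diminished 6th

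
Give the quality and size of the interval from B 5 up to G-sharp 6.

B to G spans six letter names (B-C-D-E-F-G) — that makes it a sixth of some quality.
The major sixth spans 9 semitones, and B5 to G#6 is exactly 9 semitones — so this is a major sixth.

major sixth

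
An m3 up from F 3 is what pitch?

A flat 3

Three letter names up from F: A.
A minor third spans 3 semitones, so from F3 the target pitch is Ab3.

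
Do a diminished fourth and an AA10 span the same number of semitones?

No

4 semitones (diminished fourth) vs 18 semitones (doubly augmented tenth): not equal.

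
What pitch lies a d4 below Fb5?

C5

Four letter names down from F: C.
Moving 4 semitones down from Fb5 (the size of a diminished fourth) reaches C5.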